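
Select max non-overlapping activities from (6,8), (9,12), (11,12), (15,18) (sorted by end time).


Greedy: pick earliest-ending, then skip overlaps.
Selected (3 activities): [(6, 8), (9, 12), (15, 18)]


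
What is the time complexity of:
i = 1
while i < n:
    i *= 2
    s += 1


Per nesting level: O(log n) = O(log n)
Complexity: O(log n)


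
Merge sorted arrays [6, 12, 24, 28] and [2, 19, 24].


Compare heads, take smaller each step.
Merged: [2, 6, 12, 19, 24, 24, 28]


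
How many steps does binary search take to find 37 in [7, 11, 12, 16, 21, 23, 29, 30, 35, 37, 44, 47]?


Search for 37:
[0,11] mid=5 arr[5]=23
[6,11] mid=8 arr[8]=35
[9,11] mid=10 arr[10]=44
[9,9] mid=9 arr[9]=37
Total: 4 comparisons


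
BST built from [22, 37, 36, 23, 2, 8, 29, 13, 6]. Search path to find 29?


BST root = 22
Search for 29: compare at each node
Path: [22, 37, 36, 23, 29]


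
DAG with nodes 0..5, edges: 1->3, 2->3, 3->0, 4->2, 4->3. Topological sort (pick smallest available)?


Kahn's algorithm, process smallest node first
Order: [1, 4, 2, 3, 0, 5]


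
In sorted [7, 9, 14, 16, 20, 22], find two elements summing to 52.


Two pointers: lo=0, hi=5
No pair sums to 52


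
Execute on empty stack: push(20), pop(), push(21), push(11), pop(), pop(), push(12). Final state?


push(20) -> [20]
pop() returns 20 -> []
push(21) -> [21]
push(11) -> [21, 11]
pop() returns 11 -> [21]
pop() returns 21 -> []
push(12) -> [12]
Final stack (bottom to top): [12]


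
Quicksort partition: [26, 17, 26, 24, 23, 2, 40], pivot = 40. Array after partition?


Elements <= 40 go left of pivot.
Result: [26, 17, 26, 24, 23, 2, 40], pivot at index 6


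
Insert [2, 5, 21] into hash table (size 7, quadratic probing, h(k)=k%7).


Insertions: 2->slot 2; 5->slot 5; 21->slot 0
Table: [21, None, 2, None, None, 5, None]


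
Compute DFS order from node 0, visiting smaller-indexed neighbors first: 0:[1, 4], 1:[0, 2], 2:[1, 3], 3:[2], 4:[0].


DFS stack-based: start with [0]
Visit order: [0, 1, 2, 3, 4]


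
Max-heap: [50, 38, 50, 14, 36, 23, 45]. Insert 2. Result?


Append 2: [50, 38, 50, 14, 36, 23, 45, 2]
Bubble up: no swaps needed
Result: [50, 38, 50, 14, 36, 23, 45, 2]


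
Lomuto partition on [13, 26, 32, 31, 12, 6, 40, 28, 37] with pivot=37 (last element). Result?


Elements <= 37 go left of pivot.
Result: [13, 26, 32, 31, 12, 6, 28, 37, 40], pivot at index 7


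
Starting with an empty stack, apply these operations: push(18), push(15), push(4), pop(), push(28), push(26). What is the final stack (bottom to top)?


push(18) -> [18]
push(15) -> [18, 15]
push(4) -> [18, 15, 4]
pop() returns 4 -> [18, 15]
push(28) -> [18, 15, 28]
push(26) -> [18, 15, 28, 26]
Final stack (bottom to top): [18, 15, 28, 26]


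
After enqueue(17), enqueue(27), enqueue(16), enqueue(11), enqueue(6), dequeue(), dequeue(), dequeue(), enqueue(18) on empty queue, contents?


enqueue(17) -> [17]
enqueue(27) -> [17, 27]
enqueue(16) -> [17, 27, 16]
enqueue(11) -> [17, 27, 16, 11]
enqueue(6) -> [17, 27, 16, 11, 6]
dequeue() returns 17 -> [27, 16, 11, 6]
dequeue() returns 27 -> [16, 11, 6]
dequeue() returns 16 -> [11, 6]
enqueue(18) -> [11, 6, 18]
Final queue (front to back): [11, 6, 18]


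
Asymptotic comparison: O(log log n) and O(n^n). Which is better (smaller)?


double-logarithmic grows slower than n^n
O(log log n) is asymptotically smaller; O(n^n) grows faster


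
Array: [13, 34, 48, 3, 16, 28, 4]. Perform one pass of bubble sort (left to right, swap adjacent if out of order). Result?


After one pass: [13, 34, 3, 16, 28, 4, 48]


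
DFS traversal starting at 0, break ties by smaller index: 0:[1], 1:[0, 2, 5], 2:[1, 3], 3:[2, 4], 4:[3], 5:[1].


DFS stack-based: start with [0]
Visit order: [0, 1, 2, 3, 4, 5]


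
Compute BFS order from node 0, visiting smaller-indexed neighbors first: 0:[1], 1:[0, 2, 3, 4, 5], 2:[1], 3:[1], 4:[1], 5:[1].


BFS queue: start with [0]
Visit order: [0, 1, 2, 3, 4, 5]


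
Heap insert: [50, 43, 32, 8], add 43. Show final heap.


Append 43: [50, 43, 32, 8, 43]
Bubble up: no swaps needed
Result: [50, 43, 32, 8, 43]


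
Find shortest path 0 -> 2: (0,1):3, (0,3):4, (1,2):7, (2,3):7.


Dijkstra from 0:
Distances: {0: 0, 1: 3, 2: 10, 3: 4}
Shortest distance to 2 = 10, path = [0, 1, 2]


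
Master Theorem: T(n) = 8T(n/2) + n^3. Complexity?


a=8, b=2, c=3. log_2(8)=3 = c=3. Case 2: O(n^c log n) = O(n^3 log n)
Complexity: O(n^3 log n)


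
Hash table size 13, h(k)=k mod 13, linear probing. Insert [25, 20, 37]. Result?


Insertions: 25->slot 12; 20->slot 7; 37->slot 11
Table: [None, None, None, None, None, None, None, 20, None, None, None, 37, 25]


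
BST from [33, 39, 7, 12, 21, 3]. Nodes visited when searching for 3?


BST root = 33
Search for 3: compare at each node
Path: [33, 7, 3]


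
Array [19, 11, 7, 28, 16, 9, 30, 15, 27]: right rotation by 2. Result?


Right rotate by 2: [15, 27, 19, 11, 7, 28, 16, 9, 30]


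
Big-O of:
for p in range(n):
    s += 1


Per nesting level: O(n) = O(n)
Complexity: O(n)


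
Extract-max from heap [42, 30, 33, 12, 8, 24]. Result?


Max = 42
Replace root with last, heapify down
Resulting heap: [33, 30, 24, 12, 8]


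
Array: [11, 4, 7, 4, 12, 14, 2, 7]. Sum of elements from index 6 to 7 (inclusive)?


Prefix sums: [0, 11, 15, 22, 26, 38, 52, 54, 61]
Sum[6..7] = prefix[8] - prefix[6] = 61 - 52 = 9


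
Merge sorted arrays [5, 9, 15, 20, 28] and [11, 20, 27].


Compare heads, take smaller each step.
Merged: [5, 9, 11, 15, 20, 20, 27, 28]


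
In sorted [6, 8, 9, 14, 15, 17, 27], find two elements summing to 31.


Two pointers: lo=0, hi=6
Found pair: (14, 17) summing to 31


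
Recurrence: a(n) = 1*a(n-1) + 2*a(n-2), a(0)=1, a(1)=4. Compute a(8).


Build bottom-up:
...a(6)=106, a(7)=214, a(8)=1*214+2*106=426


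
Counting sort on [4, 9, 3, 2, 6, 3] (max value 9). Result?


Count array: [0, 0, 1, 2, 1, 0, 1, 0, 0, 1]
Reconstruct: [2, 3, 3, 4, 6, 9]


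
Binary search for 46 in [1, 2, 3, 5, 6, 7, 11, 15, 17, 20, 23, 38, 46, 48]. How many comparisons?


Search for 46:
[0,13] mid=6 arr[6]=11
[7,13] mid=10 arr[10]=23
[11,13] mid=12 arr[12]=46
Total: 3 comparisons


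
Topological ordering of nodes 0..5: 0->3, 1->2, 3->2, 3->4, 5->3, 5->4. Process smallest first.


Kahn's algorithm, process smallest node first
Order: [0, 1, 5, 3, 2, 4]


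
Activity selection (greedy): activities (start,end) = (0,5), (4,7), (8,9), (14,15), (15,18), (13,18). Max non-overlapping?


Greedy: pick earliest-ending, then skip overlaps.
Selected (4 activities): [(0, 5), (8, 9), (14, 15), (15, 18)]


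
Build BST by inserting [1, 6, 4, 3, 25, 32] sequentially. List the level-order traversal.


Root = 1; build tree by BST insertion.
Level-Order traversal: [1, 6, 4, 25, 3, 32]


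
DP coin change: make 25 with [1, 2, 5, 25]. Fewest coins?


dp[0]=0; dp[i]=1+min(dp[i-c] for c in coins)
...dp[20]=4, dp[21]=5, dp[22]=5, dp[23]=6, dp[24]=6, dp[25]=1
Minimum coins for 25 = 1


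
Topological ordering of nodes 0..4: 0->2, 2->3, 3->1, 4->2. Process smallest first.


Kahn's algorithm, process smallest node first
Order: [0, 4, 2, 3, 1]


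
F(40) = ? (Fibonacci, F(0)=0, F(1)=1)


F(n)=F(n-1)+F(n-2)
...F(38)=39088169, F(39)=63245986, F(40)=102334155


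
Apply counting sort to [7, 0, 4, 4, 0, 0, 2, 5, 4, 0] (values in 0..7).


Count array: [4, 0, 1, 0, 3, 1, 0, 1]
Reconstruct: [0, 0, 0, 0, 2, 4, 4, 4, 5, 7]


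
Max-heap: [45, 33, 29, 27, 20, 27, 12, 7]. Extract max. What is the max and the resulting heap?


Max = 45
Replace root with last, heapify down
Resulting heap: [33, 27, 29, 7, 20, 27, 12]


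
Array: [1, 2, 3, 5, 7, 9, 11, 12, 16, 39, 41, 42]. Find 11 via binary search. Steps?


Search for 11:
[0,11] mid=5 arr[5]=9
[6,11] mid=8 arr[8]=16
[6,7] mid=6 arr[6]=11
Total: 3 comparisons


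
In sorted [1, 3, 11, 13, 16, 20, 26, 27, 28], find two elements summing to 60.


Two pointers: lo=0, hi=8
No pair sums to 60


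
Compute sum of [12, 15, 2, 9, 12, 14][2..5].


Prefix sums: [0, 12, 27, 29, 38, 50, 64]
Sum[2..5] = prefix[6] - prefix[2] = 64 - 27 = 37


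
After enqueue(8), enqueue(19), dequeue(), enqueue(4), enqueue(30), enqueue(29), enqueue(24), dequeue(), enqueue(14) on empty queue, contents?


enqueue(8) -> [8]
enqueue(19) -> [8, 19]
dequeue() returns 8 -> [19]
enqueue(4) -> [19, 4]
enqueue(30) -> [19, 4, 30]
enqueue(29) -> [19, 4, 30, 29]
enqueue(24) -> [19, 4, 30, 29, 24]
dequeue() returns 19 -> [4, 30, 29, 24]
enqueue(14) -> [4, 30, 29, 24, 14]
Final queue (front to back): [4, 30, 29, 24, 14]


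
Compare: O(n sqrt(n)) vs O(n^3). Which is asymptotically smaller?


n^1.5 grows slower than cubic
O(n sqrt(n)) is asymptotically smaller; O(n^3) grows faster


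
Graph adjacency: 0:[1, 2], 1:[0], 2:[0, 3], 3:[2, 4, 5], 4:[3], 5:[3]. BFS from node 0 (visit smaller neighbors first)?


BFS queue: start with [0]
Visit order: [0, 1, 2, 3, 4, 5]


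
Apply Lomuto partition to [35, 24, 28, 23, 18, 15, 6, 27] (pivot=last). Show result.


Elements <= 27 go left of pivot.
Result: [24, 23, 18, 15, 6, 27, 28, 35], pivot at index 5


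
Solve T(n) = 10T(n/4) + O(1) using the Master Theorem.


a=10, b=4, c=0. log_4(10)=1.661 > c=0. Case 1: O(n^log_b(a)) = O(n^1.661)
Complexity: O(n^1.661)


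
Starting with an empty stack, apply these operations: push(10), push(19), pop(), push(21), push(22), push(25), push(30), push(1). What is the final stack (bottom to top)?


push(10) -> [10]
push(19) -> [10, 19]
pop() returns 19 -> [10]
push(21) -> [10, 21]
push(22) -> [10, 21, 22]
push(25) -> [10, 21, 22, 25]
push(30) -> [10, 21, 22, 25, 30]
push(1) -> [10, 21, 22, 25, 30, 1]
Final stack (bottom to top): [10, 21, 22, 25, 30, 1]


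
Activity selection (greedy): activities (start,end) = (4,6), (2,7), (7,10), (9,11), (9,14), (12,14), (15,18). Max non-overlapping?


Greedy: pick earliest-ending, then skip overlaps.
Selected (4 activities): [(4, 6), (7, 10), (12, 14), (15, 18)]


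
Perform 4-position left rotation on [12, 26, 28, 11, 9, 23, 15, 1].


Left rotate by 4: [9, 23, 15, 1, 12, 26, 28, 11]


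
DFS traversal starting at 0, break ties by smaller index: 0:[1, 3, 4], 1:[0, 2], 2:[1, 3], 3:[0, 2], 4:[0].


DFS stack-based: start with [0]
Visit order: [0, 1, 2, 3, 4]


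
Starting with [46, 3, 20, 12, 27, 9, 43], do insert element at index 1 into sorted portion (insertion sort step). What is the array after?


After one pass: [3, 46, 20, 12, 27, 9, 43]


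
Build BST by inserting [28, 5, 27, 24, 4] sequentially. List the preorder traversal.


Root = 28; build tree by BST insertion.
Preorder traversal: [28, 5, 4, 27, 24]


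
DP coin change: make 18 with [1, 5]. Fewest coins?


dp[0]=0; dp[i]=1+min(dp[i-c] for c in coins)
...dp[13]=5, dp[14]=6, dp[15]=3, dp[16]=4, dp[17]=5, dp[18]=6
Minimum coins for 18 = 6


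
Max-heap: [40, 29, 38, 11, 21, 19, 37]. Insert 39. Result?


Append 39: [40, 29, 38, 11, 21, 19, 37, 39]
Bubble up: swap idx 7(39) with idx 3(11); swap idx 3(39) with idx 1(29)
Result: [40, 39, 38, 29, 21, 19, 37, 11]


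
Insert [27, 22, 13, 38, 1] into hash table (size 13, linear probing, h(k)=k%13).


Insertions: 27->slot 1; 22->slot 9; 13->slot 0; 38->slot 12; 1->slot 2
Table: [13, 27, 1, None, None, None, None, None, None, 22, None, None, 38]


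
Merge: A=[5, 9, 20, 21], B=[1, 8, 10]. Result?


Compare heads, take smaller each step.
Merged: [1, 5, 8, 9, 10, 20, 21]


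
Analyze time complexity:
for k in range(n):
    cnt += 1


Per nesting level: O(n) = O(n)
Complexity: O(n)


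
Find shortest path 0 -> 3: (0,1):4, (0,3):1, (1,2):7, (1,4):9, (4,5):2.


Dijkstra from 0:
Distances: {0: 0, 1: 4, 2: 11, 3: 1, 4: 13, 5: 15}
Shortest distance to 3 = 1, path = [0, 3]


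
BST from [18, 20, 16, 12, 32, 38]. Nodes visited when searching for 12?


BST root = 18
Search for 12: compare at each node
Path: [18, 16, 12]


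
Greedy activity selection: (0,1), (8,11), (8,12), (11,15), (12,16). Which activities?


Greedy: pick earliest-ending, then skip overlaps.
Selected (3 activities): [(0, 1), (8, 11), (11, 15)]


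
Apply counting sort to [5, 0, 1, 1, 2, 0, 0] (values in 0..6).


Count array: [3, 2, 1, 0, 0, 1, 0]
Reconstruct: [0, 0, 0, 1, 1, 2, 5]


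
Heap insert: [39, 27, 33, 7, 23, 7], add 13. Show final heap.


Append 13: [39, 27, 33, 7, 23, 7, 13]
Bubble up: no swaps needed
Result: [39, 27, 33, 7, 23, 7, 13]


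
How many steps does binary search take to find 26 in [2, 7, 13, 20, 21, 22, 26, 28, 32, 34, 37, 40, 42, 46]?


Search for 26:
[0,13] mid=6 arr[6]=26
Total: 1 comparisons


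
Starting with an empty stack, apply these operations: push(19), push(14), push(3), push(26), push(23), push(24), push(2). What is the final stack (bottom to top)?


push(19) -> [19]
push(14) -> [19, 14]
push(3) -> [19, 14, 3]
push(26) -> [19, 14, 3, 26]
push(23) -> [19, 14, 3, 26, 23]
push(24) -> [19, 14, 3, 26, 23, 24]
push(2) -> [19, 14, 3, 26, 23, 24, 2]
Final stack (bottom to top): [19, 14, 3, 26, 23, 24, 2]


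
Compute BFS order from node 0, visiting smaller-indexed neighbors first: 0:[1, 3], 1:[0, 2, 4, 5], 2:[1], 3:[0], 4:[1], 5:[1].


BFS queue: start with [0]
Visit order: [0, 1, 3, 2, 4, 5]


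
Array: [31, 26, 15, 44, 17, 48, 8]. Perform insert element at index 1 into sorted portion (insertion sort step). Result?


After one pass: [26, 31, 15, 44, 17, 48, 8]


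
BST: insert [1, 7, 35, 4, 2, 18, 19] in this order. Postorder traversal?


Root = 1; build tree by BST insertion.
Postorder traversal: [2, 4, 19, 18, 35, 7, 1]


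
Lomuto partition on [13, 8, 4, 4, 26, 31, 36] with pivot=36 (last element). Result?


Elements <= 36 go left of pivot.
Result: [13, 8, 4, 4, 26, 31, 36], pivot at index 6


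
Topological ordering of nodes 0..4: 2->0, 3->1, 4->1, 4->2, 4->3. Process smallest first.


Kahn's algorithm, process smallest node first
Order: [4, 2, 0, 3, 1]


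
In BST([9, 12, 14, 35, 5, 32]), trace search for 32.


BST root = 9
Search for 32: compare at each node
Path: [9, 12, 14, 35, 32]


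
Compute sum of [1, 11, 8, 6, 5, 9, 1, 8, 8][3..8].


Prefix sums: [0, 1, 12, 20, 26, 31, 40, 41, 49, 57]
Sum[3..8] = prefix[9] - prefix[3] = 57 - 20 = 37


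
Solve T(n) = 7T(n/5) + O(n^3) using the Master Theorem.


a=7, b=5, c=3. log_5(7)=1.209 < c=3. Case 3: O(n^c) = O(n^3)
Complexity: O(n^3)


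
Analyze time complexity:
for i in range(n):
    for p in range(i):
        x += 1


Per nesting level: O(n) * O(n) [triangular over i] = O(n^2)
Complexity: O(n^2)


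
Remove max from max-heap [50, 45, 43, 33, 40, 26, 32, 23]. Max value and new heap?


Max = 50
Replace root with last, heapify down
Resulting heap: [45, 40, 43, 33, 23, 26, 32]


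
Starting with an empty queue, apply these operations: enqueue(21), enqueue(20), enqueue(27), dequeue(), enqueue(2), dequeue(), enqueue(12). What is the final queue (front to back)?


enqueue(21) -> [21]
enqueue(20) -> [21, 20]
enqueue(27) -> [21, 20, 27]
dequeue() returns 21 -> [20, 27]
enqueue(2) -> [20, 27, 2]
dequeue() returns 20 -> [27, 2]
enqueue(12) -> [27, 2, 12]
Final queue (front to back): [27, 2, 12]


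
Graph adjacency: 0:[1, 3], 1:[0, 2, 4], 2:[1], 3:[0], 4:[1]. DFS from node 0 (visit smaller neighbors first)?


DFS stack-based: start with [0]
Visit order: [0, 1, 2, 4, 3]


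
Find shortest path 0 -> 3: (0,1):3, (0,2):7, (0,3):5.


Dijkstra from 0:
Distances: {0: 0, 1: 3, 2: 7, 3: 5}
Shortest distance to 3 = 5, path = [0, 3]


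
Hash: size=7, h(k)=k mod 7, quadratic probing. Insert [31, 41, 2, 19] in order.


Insertions: 31->slot 3; 41->slot 6; 2->slot 2; 19->slot 5
Table: [None, None, 2, 31, None, 19, 41]


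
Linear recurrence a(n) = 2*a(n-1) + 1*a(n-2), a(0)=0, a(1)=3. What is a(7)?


Build bottom-up:
...a(5)=87, a(6)=210, a(7)=2*210+1*87=507


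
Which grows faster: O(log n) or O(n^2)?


logarithmic grows slower than quadratic
O(log n) is asymptotically smaller; O(n^2) grows faster


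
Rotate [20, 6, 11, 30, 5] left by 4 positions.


Left rotate by 4: [5, 20, 6, 11, 30]


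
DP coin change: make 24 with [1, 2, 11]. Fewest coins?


dp[0]=0; dp[i]=1+min(dp[i-c] for c in coins)
...dp[19]=5, dp[20]=6, dp[21]=6, dp[22]=2, dp[23]=3, dp[24]=3
Minimum coins for 24 = 3


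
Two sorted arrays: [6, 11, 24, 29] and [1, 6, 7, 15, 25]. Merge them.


Compare heads, take smaller each step.
Merged: [1, 6, 6, 7, 11, 15, 24, 25, 29]


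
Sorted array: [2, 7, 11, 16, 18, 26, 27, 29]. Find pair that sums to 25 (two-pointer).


Two pointers: lo=0, hi=7
Found pair: (7, 18) summing to 25


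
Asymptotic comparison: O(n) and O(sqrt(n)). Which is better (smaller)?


sublinear grows slower than linear
O(sqrt(n)) is asymptotically smaller; O(n) grows faster


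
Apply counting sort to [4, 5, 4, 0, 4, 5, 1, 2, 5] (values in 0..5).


Count array: [1, 1, 1, 0, 3, 3]
Reconstruct: [0, 1, 2, 4, 4, 4, 5, 5, 5]


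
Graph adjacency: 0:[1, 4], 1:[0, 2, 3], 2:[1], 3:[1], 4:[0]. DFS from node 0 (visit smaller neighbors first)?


DFS stack-based: start with [0]
Visit order: [0, 1, 2, 3, 4]


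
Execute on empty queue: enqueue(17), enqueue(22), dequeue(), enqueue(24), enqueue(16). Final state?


enqueue(17) -> [17]
enqueue(22) -> [17, 22]
dequeue() returns 17 -> [22]
enqueue(24) -> [22, 24]
enqueue(16) -> [22, 24, 16]
Final queue (front to back): [22, 24, 16]


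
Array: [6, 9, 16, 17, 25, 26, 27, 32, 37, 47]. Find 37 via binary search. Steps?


Search for 37:
[0,9] mid=4 arr[4]=25
[5,9] mid=7 arr[7]=32
[8,9] mid=8 arr[8]=37
Total: 3 comparisons


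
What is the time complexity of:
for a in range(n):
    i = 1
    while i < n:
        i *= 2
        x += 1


Per nesting level: O(n) * O(log n) = O(n log n)
Complexity: O(n log n)


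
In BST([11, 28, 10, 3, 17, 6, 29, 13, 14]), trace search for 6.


BST root = 11
Search for 6: compare at each node
Path: [11, 10, 3, 6]


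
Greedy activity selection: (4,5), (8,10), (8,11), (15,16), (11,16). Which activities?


Greedy: pick earliest-ending, then skip overlaps.
Selected (3 activities): [(4, 5), (8, 10), (15, 16)]


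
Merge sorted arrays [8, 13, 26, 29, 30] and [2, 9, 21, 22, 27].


Compare heads, take smaller each step.
Merged: [2, 8, 9, 13, 21, 22, 26, 27, 29, 30]


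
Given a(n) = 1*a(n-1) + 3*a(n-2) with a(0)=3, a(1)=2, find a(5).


Build bottom-up:
...a(3)=17, a(4)=50, a(5)=1*50+3*17=101


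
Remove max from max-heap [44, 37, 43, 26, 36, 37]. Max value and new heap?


Max = 44
Replace root with last, heapify down
Resulting heap: [43, 37, 37, 26, 36]


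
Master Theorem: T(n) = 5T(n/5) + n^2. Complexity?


a=5, b=5, c=2. log_5(5)=1 < c=2. Case 3: O(n^c) = O(n^2)
Complexity: O(n^2)


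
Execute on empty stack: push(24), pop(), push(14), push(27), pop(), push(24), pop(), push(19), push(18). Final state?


push(24) -> [24]
pop() returns 24 -> []
push(14) -> [14]
push(27) -> [14, 27]
pop() returns 27 -> [14]
push(24) -> [14, 24]
pop() returns 24 -> [14]
push(19) -> [14, 19]
push(18) -> [14, 19, 18]
Final stack (bottom to top): [14, 19, 18]


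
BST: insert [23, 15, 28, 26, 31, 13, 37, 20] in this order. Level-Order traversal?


Root = 23; build tree by BST insertion.
Level-Order traversal: [23, 15, 28, 13, 20, 26, 31, 37]


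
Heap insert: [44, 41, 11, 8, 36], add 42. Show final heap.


Append 42: [44, 41, 11, 8, 36, 42]
Bubble up: swap idx 5(42) with idx 2(11)
Result: [44, 41, 42, 8, 36, 11]


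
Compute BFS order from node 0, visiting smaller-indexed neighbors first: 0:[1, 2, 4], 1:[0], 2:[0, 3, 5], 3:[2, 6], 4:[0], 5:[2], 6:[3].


BFS queue: start with [0]
Visit order: [0, 1, 2, 4, 3, 5, 6]


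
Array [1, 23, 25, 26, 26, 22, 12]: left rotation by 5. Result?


Left rotate by 5: [22, 12, 1, 23, 25, 26, 26]


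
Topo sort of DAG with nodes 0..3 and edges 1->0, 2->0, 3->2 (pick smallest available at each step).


Kahn's algorithm, process smallest node first
Order: [1, 3, 2, 0]


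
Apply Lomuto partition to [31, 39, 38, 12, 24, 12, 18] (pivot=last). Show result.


Elements <= 18 go left of pivot.
Result: [12, 12, 18, 31, 24, 39, 38], pivot at index 2


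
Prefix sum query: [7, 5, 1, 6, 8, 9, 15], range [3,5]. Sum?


Prefix sums: [0, 7, 12, 13, 19, 27, 36, 51]
Sum[3..5] = prefix[6] - prefix[3] = 36 - 13 = 23


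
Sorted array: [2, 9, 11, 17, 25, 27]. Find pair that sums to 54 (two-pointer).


Two pointers: lo=0, hi=5
No pair sums to 54


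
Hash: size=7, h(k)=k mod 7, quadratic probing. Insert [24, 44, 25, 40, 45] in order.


Insertions: 24->slot 3; 44->slot 2; 25->slot 4; 40->slot 5; 45->slot 0
Table: [45, None, 44, 24, 25, 40, None]


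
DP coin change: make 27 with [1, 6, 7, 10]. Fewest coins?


dp[0]=0; dp[i]=1+min(dp[i-c] for c in coins)
...dp[22]=3, dp[23]=3, dp[24]=3, dp[25]=4, dp[26]=3, dp[27]=3
Minimum coins for 27 = 3


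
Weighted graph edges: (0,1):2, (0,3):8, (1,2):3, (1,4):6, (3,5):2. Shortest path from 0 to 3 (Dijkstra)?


Dijkstra from 0:
Distances: {0: 0, 1: 2, 2: 5, 3: 8, 4: 8, 5: 10}
Shortest distance to 3 = 8, path = [0, 3]


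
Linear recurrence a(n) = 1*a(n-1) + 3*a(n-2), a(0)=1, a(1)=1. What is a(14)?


Build bottom-up:
...a(12)=14209, a(13)=32689, a(14)=1*32689+3*14209=75316


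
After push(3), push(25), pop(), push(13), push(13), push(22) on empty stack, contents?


push(3) -> [3]
push(25) -> [3, 25]
pop() returns 25 -> [3]
push(13) -> [3, 13]
push(13) -> [3, 13, 13]
push(22) -> [3, 13, 13, 22]
Final stack (bottom to top): [3, 13, 13, 22]


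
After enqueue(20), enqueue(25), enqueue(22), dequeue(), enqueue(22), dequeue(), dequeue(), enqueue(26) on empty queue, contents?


enqueue(20) -> [20]
enqueue(25) -> [20, 25]
enqueue(22) -> [20, 25, 22]
dequeue() returns 20 -> [25, 22]
enqueue(22) -> [25, 22, 22]
dequeue() returns 25 -> [22, 22]
dequeue() returns 22 -> [22]
enqueue(26) -> [22, 26]
Final queue (front to back): [22, 26]


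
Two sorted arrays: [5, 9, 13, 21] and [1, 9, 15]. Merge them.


Compare heads, take smaller each step.
Merged: [1, 5, 9, 9, 13, 15, 21]


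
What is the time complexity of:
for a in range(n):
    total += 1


Per nesting level: O(n) = O(n)
Complexity: O(n)


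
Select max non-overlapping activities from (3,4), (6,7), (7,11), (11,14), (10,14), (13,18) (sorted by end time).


Greedy: pick earliest-ending, then skip overlaps.
Selected (4 activities): [(3, 4), (6, 7), (7, 11), (11, 14)]


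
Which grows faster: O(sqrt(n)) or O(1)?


constant grows slower than sublinear
O(1) is asymptotically smaller; O(sqrt(n)) grows faster


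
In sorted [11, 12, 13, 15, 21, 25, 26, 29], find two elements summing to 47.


Two pointers: lo=0, hi=7
Found pair: (21, 26) summing to 47


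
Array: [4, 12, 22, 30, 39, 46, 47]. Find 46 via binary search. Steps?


Search for 46:
[0,6] mid=3 arr[3]=30
[4,6] mid=5 arr[5]=46
Total: 2 comparisons


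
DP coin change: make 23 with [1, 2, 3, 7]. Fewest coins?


dp[0]=0; dp[i]=1+min(dp[i-c] for c in coins)
...dp[18]=4, dp[19]=4, dp[20]=4, dp[21]=3, dp[22]=4, dp[23]=4
Minimum coins for 23 = 4


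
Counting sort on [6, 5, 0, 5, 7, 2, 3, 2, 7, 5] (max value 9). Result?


Count array: [1, 0, 2, 1, 0, 3, 1, 2, 0, 0]
Reconstruct: [0, 2, 2, 3, 5, 5, 5, 6, 7, 7]


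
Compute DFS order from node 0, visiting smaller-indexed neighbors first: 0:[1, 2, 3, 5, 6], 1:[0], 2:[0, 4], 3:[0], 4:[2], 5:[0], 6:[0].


DFS stack-based: start with [0]
Visit order: [0, 1, 2, 4, 3, 5, 6]


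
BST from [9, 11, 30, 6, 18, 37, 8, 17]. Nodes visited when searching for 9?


BST root = 9
Search for 9: compare at each node
Path: [9]


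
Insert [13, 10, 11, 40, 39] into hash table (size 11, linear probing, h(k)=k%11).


Insertions: 13->slot 2; 10->slot 10; 11->slot 0; 40->slot 7; 39->slot 6
Table: [11, None, 13, None, None, None, 39, 40, None, None, 10]


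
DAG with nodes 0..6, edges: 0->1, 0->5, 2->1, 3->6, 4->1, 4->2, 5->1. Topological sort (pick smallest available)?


Kahn's algorithm, process smallest node first
Order: [0, 3, 4, 2, 5, 1, 6]


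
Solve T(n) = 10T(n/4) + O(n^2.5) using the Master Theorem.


a=10, b=4, c=2.5. log_4(10)=1.661 < c=2.5. Case 3: O(n^c) = O(n^2.500)
Complexity: O(n^2.500)


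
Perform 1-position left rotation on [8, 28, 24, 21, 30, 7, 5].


Left rotate by 1: [28, 24, 21, 30, 7, 5, 8]


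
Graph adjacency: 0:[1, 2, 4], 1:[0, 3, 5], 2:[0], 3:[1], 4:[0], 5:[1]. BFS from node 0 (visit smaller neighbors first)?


BFS queue: start with [0]
Visit order: [0, 1, 2, 4, 3, 5]


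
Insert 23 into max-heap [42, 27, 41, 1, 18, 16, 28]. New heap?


Append 23: [42, 27, 41, 1, 18, 16, 28, 23]
Bubble up: swap idx 7(23) with idx 3(1)
Result: [42, 27, 41, 23, 18, 16, 28, 1]


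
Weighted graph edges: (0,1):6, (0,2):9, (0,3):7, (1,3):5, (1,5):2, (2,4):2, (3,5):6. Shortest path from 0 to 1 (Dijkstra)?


Dijkstra from 0:
Distances: {0: 0, 1: 6, 2: 9, 3: 7, 4: 11, 5: 8}
Shortest distance to 1 = 6, path = [0, 1]


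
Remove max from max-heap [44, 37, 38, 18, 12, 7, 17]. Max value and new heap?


Max = 44
Replace root with last, heapify down
Resulting heap: [38, 37, 17, 18, 12, 7]


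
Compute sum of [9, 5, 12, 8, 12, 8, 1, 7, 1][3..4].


Prefix sums: [0, 9, 14, 26, 34, 46, 54, 55, 62, 63]
Sum[3..4] = prefix[5] - prefix[3] = 46 - 26 = 20


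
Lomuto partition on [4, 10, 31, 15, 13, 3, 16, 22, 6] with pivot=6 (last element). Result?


Elements <= 6 go left of pivot.
Result: [4, 3, 6, 15, 13, 10, 16, 22, 31], pivot at index 2


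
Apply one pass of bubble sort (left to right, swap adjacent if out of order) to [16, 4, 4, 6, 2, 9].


After one pass: [4, 4, 6, 2, 9, 16]


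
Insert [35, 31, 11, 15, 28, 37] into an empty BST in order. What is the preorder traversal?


Root = 35; build tree by BST insertion.
Preorder traversal: [35, 31, 11, 15, 28, 37]


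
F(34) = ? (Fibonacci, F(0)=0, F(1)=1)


F(n)=F(n-1)+F(n-2)
...F(32)=2178309, F(33)=3524578, F(34)=5702887


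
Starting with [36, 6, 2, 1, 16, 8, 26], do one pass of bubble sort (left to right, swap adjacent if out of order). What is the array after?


After one pass: [6, 2, 1, 16, 8, 26, 36]


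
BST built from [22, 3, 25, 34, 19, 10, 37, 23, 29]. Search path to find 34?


BST root = 22
Search for 34: compare at each node
Path: [22, 25, 34]


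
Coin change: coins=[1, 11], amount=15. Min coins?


dp[0]=0; dp[i]=1+min(dp[i-c] for c in coins)
...dp[10]=10, dp[11]=1, dp[12]=2, dp[13]=3, dp[14]=4, dp[15]=5
Minimum coins for 15 = 5


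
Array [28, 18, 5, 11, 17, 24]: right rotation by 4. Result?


Right rotate by 4: [5, 11, 17, 24, 28, 18]


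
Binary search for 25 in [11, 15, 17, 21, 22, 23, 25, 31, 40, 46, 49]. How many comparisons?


Search for 25:
[0,10] mid=5 arr[5]=23
[6,10] mid=8 arr[8]=40
[6,7] mid=6 arr[6]=25
Total: 3 comparisons


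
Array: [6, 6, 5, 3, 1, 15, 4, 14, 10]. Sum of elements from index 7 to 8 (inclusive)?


Prefix sums: [0, 6, 12, 17, 20, 21, 36, 40, 54, 64]
Sum[7..8] = prefix[9] - prefix[7] = 64 - 40 = 24


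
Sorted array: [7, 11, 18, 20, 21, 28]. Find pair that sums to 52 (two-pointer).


Two pointers: lo=0, hi=5
No pair sums to 52


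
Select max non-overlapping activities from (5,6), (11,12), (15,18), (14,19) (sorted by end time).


Greedy: pick earliest-ending, then skip overlaps.
Selected (3 activities): [(5, 6), (11, 12), (15, 18)]


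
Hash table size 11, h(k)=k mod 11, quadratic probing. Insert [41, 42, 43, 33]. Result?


Insertions: 41->slot 8; 42->slot 9; 43->slot 10; 33->slot 0
Table: [33, None, None, None, None, None, None, None, 41, 42, 43]


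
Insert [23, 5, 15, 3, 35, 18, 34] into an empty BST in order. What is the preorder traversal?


Root = 23; build tree by BST insertion.
Preorder traversal: [23, 5, 3, 15, 18, 35, 34]


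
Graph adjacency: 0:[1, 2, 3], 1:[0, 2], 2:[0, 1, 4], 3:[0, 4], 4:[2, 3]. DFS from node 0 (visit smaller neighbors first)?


DFS stack-based: start with [0]
Visit order: [0, 1, 2, 4, 3]


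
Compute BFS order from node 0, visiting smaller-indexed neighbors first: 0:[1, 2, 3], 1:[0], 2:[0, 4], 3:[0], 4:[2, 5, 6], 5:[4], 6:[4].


BFS queue: start with [0]
Visit order: [0, 1, 2, 3, 4, 5, 6]


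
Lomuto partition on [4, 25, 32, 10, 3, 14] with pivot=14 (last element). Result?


Elements <= 14 go left of pivot.
Result: [4, 10, 3, 14, 32, 25], pivot at index 3


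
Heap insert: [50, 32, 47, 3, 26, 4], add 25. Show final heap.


Append 25: [50, 32, 47, 3, 26, 4, 25]
Bubble up: no swaps needed
Result: [50, 32, 47, 3, 26, 4, 25]


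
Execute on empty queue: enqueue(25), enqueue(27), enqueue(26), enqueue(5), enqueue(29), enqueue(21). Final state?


enqueue(25) -> [25]
enqueue(27) -> [25, 27]
enqueue(26) -> [25, 27, 26]
enqueue(5) -> [25, 27, 26, 5]
enqueue(29) -> [25, 27, 26, 5, 29]
enqueue(21) -> [25, 27, 26, 5, 29, 21]
Final queue (front to back): [25, 27, 26, 5, 29, 21]


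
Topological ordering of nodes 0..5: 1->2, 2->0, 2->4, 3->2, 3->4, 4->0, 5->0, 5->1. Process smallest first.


Kahn's algorithm, process smallest node first
Order: [3, 5, 1, 2, 4, 0]


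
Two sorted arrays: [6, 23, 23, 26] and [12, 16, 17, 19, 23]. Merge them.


Compare heads, take smaller each step.
Merged: [6, 12, 16, 17, 19, 23, 23, 23, 26]


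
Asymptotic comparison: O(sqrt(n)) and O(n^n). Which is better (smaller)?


sublinear grows slower than n^n
O(sqrt(n)) is asymptotically smaller; O(n^n) grows faster


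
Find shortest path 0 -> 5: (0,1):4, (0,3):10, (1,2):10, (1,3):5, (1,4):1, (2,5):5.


Dijkstra from 0:
Distances: {0: 0, 1: 4, 2: 14, 3: 9, 4: 5, 5: 19}
Shortest distance to 5 = 19, path = [0, 1, 2, 5]


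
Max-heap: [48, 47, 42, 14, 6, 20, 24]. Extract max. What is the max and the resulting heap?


Max = 48
Replace root with last, heapify down
Resulting heap: [47, 24, 42, 14, 6, 20]


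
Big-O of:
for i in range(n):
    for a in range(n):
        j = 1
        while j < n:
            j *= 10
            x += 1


Per nesting level: O(n) * O(n) * O(log n) = O(n^2 log n)
Complexity: O(n^2 log n)


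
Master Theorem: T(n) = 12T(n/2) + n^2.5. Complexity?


a=12, b=2, c=2.5. log_2(12)=3.585 > c=2.5. Case 1: O(n^log_b(a)) = O(n^3.585)
Complexity: O(n^3.585)


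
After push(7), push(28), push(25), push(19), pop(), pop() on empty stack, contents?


push(7) -> [7]
push(28) -> [7, 28]
push(25) -> [7, 28, 25]
push(19) -> [7, 28, 25, 19]
pop() returns 19 -> [7, 28, 25]
pop() returns 25 -> [7, 28]
Final stack (bottom to top): [7, 28]


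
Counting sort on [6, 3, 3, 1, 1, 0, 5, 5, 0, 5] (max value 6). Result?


Count array: [2, 2, 0, 2, 0, 3, 1]
Reconstruct: [0, 0, 1, 1, 3, 3, 5, 5, 5, 6]


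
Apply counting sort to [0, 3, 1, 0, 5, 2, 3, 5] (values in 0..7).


Count array: [2, 1, 1, 2, 0, 2, 0, 0]
Reconstruct: [0, 0, 1, 2, 3, 3, 5, 5]


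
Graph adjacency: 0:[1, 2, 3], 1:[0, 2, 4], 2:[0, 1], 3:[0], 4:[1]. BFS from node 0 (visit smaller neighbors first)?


BFS queue: start with [0]
Visit order: [0, 1, 2, 3, 4]


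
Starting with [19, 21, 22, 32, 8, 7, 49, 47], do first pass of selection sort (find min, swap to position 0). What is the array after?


After one pass: [7, 21, 22, 32, 8, 19, 49, 47]


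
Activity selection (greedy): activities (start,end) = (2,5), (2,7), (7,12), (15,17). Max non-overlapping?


Greedy: pick earliest-ending, then skip overlaps.
Selected (3 activities): [(2, 5), (7, 12), (15, 17)]


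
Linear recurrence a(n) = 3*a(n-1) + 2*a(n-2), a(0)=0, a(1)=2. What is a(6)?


Build bottom-up:
...a(4)=78, a(5)=278, a(6)=3*278+2*78=990


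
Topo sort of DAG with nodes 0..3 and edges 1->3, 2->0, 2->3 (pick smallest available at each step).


Kahn's algorithm, process smallest node first
Order: [1, 2, 0, 3]


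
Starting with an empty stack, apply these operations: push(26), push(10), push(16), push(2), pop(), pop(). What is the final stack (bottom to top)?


push(26) -> [26]
push(10) -> [26, 10]
push(16) -> [26, 10, 16]
push(2) -> [26, 10, 16, 2]
pop() returns 2 -> [26, 10, 16]
pop() returns 16 -> [26, 10]
Final stack (bottom to top): [26, 10]


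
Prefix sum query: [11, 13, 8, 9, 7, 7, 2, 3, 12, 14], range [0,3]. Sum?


Prefix sums: [0, 11, 24, 32, 41, 48, 55, 57, 60, 72, 86]
Sum[0..3] = prefix[4] - prefix[0] = 41 - 0 = 41


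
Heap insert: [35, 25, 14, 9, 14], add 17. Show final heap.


Append 17: [35, 25, 14, 9, 14, 17]
Bubble up: swap idx 5(17) with idx 2(14)
Result: [35, 25, 17, 9, 14, 14]


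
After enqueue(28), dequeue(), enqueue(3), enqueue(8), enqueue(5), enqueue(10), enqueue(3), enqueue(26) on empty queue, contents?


enqueue(28) -> [28]
dequeue() returns 28 -> []
enqueue(3) -> [3]
enqueue(8) -> [3, 8]
enqueue(5) -> [3, 8, 5]
enqueue(10) -> [3, 8, 5, 10]
enqueue(3) -> [3, 8, 5, 10, 3]
enqueue(26) -> [3, 8, 5, 10, 3, 26]
Final queue (front to back): [3, 8, 5, 10, 3, 26]


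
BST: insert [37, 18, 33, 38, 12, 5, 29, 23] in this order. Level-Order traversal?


Root = 37; build tree by BST insertion.
Level-Order traversal: [37, 18, 38, 12, 33, 5, 29, 23]


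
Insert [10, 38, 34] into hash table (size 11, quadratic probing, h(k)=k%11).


Insertions: 10->slot 10; 38->slot 5; 34->slot 1
Table: [None, 34, None, None, None, 38, None, None, None, None, 10]


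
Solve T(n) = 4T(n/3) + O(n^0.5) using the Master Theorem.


a=4, b=3, c=0.5. log_3(4)=1.262 > c=0.5. Case 1: O(n^log_b(a)) = O(n^1.262)
Complexity: O(n^1.262)


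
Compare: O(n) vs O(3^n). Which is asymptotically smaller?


linear grows slower than exponential (base 3)
O(n) is asymptotically smaller; O(3^n) grows faster


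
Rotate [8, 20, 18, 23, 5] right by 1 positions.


Right rotate by 1: [5, 8, 20, 18, 23]


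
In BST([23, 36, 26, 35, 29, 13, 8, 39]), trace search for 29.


BST root = 23
Search for 29: compare at each node
Path: [23, 36, 26, 35, 29]


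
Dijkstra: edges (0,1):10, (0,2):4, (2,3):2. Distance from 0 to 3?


Dijkstra from 0:
Distances: {0: 0, 1: 10, 2: 4, 3: 6}
Shortest distance to 3 = 6, path = [0, 2, 3]


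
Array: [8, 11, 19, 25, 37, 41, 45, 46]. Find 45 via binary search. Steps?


Search for 45:
[0,7] mid=3 arr[3]=25
[4,7] mid=5 arr[5]=41
[6,7] mid=6 arr[6]=45
Total: 3 comparisons


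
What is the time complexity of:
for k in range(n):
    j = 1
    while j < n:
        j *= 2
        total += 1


Per nesting level: O(n) * O(log n) = O(n log n)
Complexity: O(n log n)


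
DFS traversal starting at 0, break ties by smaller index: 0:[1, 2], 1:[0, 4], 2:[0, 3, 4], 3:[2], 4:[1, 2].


DFS stack-based: start with [0]
Visit order: [0, 1, 4, 2, 3]


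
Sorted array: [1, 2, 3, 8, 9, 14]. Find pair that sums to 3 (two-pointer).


Two pointers: lo=0, hi=5
Found pair: (1, 2) summing to 3


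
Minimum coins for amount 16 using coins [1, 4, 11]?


dp[0]=0; dp[i]=1+min(dp[i-c] for c in coins)
...dp[11]=1, dp[12]=2, dp[13]=3, dp[14]=4, dp[15]=2, dp[16]=3
Minimum coins for 16 = 3


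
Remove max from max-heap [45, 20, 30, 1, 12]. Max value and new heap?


Max = 45
Replace root with last, heapify down
Resulting heap: [30, 20, 12, 1]


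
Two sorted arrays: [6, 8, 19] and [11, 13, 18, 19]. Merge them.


Compare heads, take smaller each step.
Merged: [6, 8, 11, 13, 18, 19, 19]


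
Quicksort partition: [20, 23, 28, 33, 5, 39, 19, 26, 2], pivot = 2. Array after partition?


Elements <= 2 go left of pivot.
Result: [2, 23, 28, 33, 5, 39, 19, 26, 20], pivot at index 0


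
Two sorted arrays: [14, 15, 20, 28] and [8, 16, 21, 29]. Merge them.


Compare heads, take smaller each step.
Merged: [8, 14, 15, 16, 20, 21, 28, 29]


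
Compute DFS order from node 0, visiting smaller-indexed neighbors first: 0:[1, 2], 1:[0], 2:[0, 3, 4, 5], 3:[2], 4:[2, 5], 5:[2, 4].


DFS stack-based: start with [0]
Visit order: [0, 1, 2, 3, 4, 5]


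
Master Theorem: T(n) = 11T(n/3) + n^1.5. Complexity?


a=11, b=3, c=1.5. log_3(11)=2.183 > c=1.5. Case 1: O(n^log_b(a)) = O(n^2.183)
Complexity: O(n^2.183)


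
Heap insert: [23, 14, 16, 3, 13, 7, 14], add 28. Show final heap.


Append 28: [23, 14, 16, 3, 13, 7, 14, 28]
Bubble up: swap idx 7(28) with idx 3(3); swap idx 3(28) with idx 1(14); swap idx 1(28) with idx 0(23)
Result: [28, 23, 16, 14, 13, 7, 14, 3]


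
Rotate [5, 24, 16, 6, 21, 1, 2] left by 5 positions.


Left rotate by 5: [1, 2, 5, 24, 16, 6, 21]


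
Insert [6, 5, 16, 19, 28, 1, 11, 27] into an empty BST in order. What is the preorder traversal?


Root = 6; build tree by BST insertion.
Preorder traversal: [6, 5, 1, 16, 11, 19, 28, 27]


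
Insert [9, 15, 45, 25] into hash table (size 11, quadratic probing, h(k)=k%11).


Insertions: 9->slot 9; 15->slot 4; 45->slot 1; 25->slot 3
Table: [None, 45, None, 25, 15, None, None, None, None, 9, None]


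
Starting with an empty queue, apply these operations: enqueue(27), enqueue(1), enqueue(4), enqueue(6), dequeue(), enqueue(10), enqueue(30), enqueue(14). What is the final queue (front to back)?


enqueue(27) -> [27]
enqueue(1) -> [27, 1]
enqueue(4) -> [27, 1, 4]
enqueue(6) -> [27, 1, 4, 6]
dequeue() returns 27 -> [1, 4, 6]
enqueue(10) -> [1, 4, 6, 10]
enqueue(30) -> [1, 4, 6, 10, 30]
enqueue(14) -> [1, 4, 6, 10, 30, 14]
Final queue (front to back): [1, 4, 6, 10, 30, 14]


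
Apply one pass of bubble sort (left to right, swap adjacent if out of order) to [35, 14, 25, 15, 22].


After one pass: [14, 25, 15, 22, 35]


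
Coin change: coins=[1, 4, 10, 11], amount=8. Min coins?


dp[0]=0; dp[i]=1+min(dp[i-c] for c in coins)
...dp[3]=3, dp[4]=1, dp[5]=2, dp[6]=3, dp[7]=4, dp[8]=2
Minimum coins for 8 = 2


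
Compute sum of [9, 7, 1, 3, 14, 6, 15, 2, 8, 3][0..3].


Prefix sums: [0, 9, 16, 17, 20, 34, 40, 55, 57, 65, 68]
Sum[0..3] = prefix[4] - prefix[0] = 20 - 0 = 20


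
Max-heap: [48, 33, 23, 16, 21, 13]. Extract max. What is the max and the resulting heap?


Max = 48
Replace root with last, heapify down
Resulting heap: [33, 21, 23, 16, 13]


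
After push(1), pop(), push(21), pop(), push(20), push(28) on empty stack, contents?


push(1) -> [1]
pop() returns 1 -> []
push(21) -> [21]
pop() returns 21 -> []
push(20) -> [20]
push(28) -> [20, 28]
Final stack (bottom to top): [20, 28]


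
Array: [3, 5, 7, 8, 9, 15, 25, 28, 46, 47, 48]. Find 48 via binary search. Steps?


Search for 48:
[0,10] mid=5 arr[5]=15
[6,10] mid=8 arr[8]=46
[9,10] mid=9 arr[9]=47
[10,10] mid=10 arr[10]=48
Total: 4 comparisons


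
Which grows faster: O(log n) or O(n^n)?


logarithmic grows slower than n^n
O(log n) is asymptotically smaller; O(n^n) grows faster


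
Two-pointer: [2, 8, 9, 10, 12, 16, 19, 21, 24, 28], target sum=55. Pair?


Two pointers: lo=0, hi=9
No pair sums to 55


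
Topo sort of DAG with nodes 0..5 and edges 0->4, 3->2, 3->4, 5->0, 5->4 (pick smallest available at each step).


Kahn's algorithm, process smallest node first
Order: [1, 3, 2, 5, 0, 4]


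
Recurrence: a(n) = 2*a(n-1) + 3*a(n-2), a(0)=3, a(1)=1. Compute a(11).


Build bottom-up:
...a(9)=19681, a(10)=59051, a(11)=2*59051+3*19681=177145


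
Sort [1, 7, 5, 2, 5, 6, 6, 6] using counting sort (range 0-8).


Count array: [0, 1, 1, 0, 0, 2, 3, 1, 0]
Reconstruct: [1, 2, 5, 5, 6, 6, 6, 7]


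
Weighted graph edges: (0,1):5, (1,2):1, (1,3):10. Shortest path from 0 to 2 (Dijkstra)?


Dijkstra from 0:
Distances: {0: 0, 1: 5, 2: 6, 3: 15}
Shortest distance to 2 = 6, path = [0, 1, 2]
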